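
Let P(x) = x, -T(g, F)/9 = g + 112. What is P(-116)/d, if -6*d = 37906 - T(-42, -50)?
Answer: 87/4817 ≈ 0.018061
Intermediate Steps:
T(g, F) = -1008 - 9*g (T(g, F) = -9*(g + 112) = -9*(112 + g) = -1008 - 9*g)
d = -19268/3 (d = -(37906 - (-1008 - 9*(-42)))/6 = -(37906 - (-1008 + 378))/6 = -(37906 - 1*(-630))/6 = -(37906 + 630)/6 = -⅙*38536 = -19268/3 ≈ -6422.7)
P(-116)/d = -116/(-19268/3) = -116*(-3/19268) = 87/4817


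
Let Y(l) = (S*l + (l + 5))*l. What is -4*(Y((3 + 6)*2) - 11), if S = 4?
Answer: -6796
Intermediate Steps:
Y(l) = l*(5 + 5*l) (Y(l) = (4*l + (l + 5))*l = (4*l + (5 + l))*l = (5 + 5*l)*l = l*(5 + 5*l))
-4*(Y((3 + 6)*2) - 11) = -4*(5*((3 + 6)*2)*(1 + (3 + 6)*2) - 11) = -4*(5*(9*2)*(1 + 9*2) - 11) = -4*(5*18*(1 + 18) - 11) = -4*(5*18*19 - 11) = -4*(1710 - 11) = -4*1699 = -6796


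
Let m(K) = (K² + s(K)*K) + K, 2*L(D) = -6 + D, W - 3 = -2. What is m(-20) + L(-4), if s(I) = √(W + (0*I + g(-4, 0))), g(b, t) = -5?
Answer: 375 - 40*I ≈ 375.0 - 40.0*I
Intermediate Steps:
W = 1 (W = 3 - 2 = 1)
s(I) = 2*I (s(I) = √(1 + (0*I - 5)) = √(1 + (0 - 5)) = √(1 - 5) = √(-4) = 2*I)
L(D) = -3 + D/2 (L(D) = (-6 + D)/2 = -3 + D/2)
m(K) = K + K² + 2*I*K (m(K) = (K² + (2*I)*K) + K = (K² + 2*I*K) + K = K + K² + 2*I*K)
m(-20) + L(-4) = -20*(1 - 20 + 2*I) + (-3 + (½)*(-4)) = -20*(-19 + 2*I) + (-3 - 2) = (380 - 40*I) - 5 = 375 - 40*I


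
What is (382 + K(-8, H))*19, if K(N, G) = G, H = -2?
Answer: 7220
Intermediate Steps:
(382 + K(-8, H))*19 = (382 - 2)*19 = 380*19 = 7220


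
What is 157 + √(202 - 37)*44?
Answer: 157 + 44*√165 ≈ 722.19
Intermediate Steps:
157 + √(202 - 37)*44 = 157 + √165*44 = 157 + 44*√165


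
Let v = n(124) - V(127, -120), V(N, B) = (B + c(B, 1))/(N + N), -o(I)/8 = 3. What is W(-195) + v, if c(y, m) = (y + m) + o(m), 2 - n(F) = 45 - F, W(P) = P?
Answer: -28693/254 ≈ -112.96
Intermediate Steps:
o(I) = -24 (o(I) = -8*3 = -24)
n(F) = -43 + F (n(F) = 2 - (45 - F) = 2 + (-45 + F) = -43 + F)
c(y, m) = -24 + m + y (c(y, m) = (y + m) - 24 = (m + y) - 24 = -24 + m + y)
V(N, B) = (-23 + 2*B)/(2*N) (V(N, B) = (B + (-24 + 1 + B))/(N + N) = (B + (-23 + B))/((2*N)) = (-23 + 2*B)*(1/(2*N)) = (-23 + 2*B)/(2*N))
v = 20837/254 (v = (-43 + 124) - (-23/2 - 120)/127 = 81 - (-263)/(127*2) = 81 - 1*(-263/254) = 81 + 263/254 = 20837/254 ≈ 82.035)
W(-195) + v = -195 + 20837/254 = -28693/254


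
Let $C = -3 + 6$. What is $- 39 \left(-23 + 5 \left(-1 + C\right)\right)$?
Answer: $507$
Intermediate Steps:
$C = 3$
$- 39 \left(-23 + 5 \left(-1 + C\right)\right) = - 39 \left(-23 + 5 \left(-1 + 3\right)\right) = - 39 \left(-23 + 5 \cdot 2\right) = - 39 \left(-23 + 10\right) = \left(-39\right) \left(-13\right) = 507$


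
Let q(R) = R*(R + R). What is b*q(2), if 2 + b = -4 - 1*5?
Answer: -88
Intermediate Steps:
q(R) = 2*R**2 (q(R) = R*(2*R) = 2*R**2)
b = -11 (b = -2 + (-4 - 1*5) = -2 + (-4 - 5) = -2 - 9 = -11)
b*q(2) = -22*2**2 = -22*4 = -11*8 = -88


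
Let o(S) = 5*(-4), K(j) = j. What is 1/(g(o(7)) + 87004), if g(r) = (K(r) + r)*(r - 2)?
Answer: 1/87884 ≈ 1.1379e-5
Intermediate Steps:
o(S) = -20
g(r) = 2*r*(-2 + r) (g(r) = (r + r)*(r - 2) = (2*r)*(-2 + r) = 2*r*(-2 + r))
1/(g(o(7)) + 87004) = 1/(2*(-20)*(-2 - 20) + 87004) = 1/(2*(-20)*(-22) + 87004) = 1/(880 + 87004) = 1/87884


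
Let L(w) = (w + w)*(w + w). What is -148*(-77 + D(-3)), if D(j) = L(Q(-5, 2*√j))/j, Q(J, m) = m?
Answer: 9028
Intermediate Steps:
L(w) = 4*w² (L(w) = (2*w)*(2*w) = 4*w²)
D(j) = 16 (D(j) = (4*(2*√j)²)/j = (4*(4*j))/j = (16*j)/j = 16)
-148*(-77 + D(-3)) = -148*(-77 + 16) = -148*(-61) = 9028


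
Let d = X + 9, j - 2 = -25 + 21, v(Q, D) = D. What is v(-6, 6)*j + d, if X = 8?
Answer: 5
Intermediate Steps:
j = -2 (j = 2 + (-25 + 21) = 2 - 4 = -2)
d = 17 (d = 8 + 9 = 17)
v(-6, 6)*j + d = 6*(-2) + 17 = -12 + 17 = 5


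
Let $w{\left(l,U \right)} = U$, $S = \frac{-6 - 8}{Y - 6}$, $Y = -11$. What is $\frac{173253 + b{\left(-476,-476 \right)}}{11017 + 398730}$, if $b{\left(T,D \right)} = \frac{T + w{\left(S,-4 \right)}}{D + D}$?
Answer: $\frac{479469}{1133951} \approx 0.42283$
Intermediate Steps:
$S = \frac{14}{17}$ ($S = \frac{-6 - 8}{-11 - 6} = - \frac{14}{-17} = \left(-14\right) \left(- \frac{1}{17}\right) = \frac{14}{17} \approx 0.82353$)
$b{\left(T,D \right)} = \frac{-4 + T}{2 D}$ ($b{\left(T,D \right)} = \frac{T - 4}{D + D} = \frac{-4 + T}{2 D}$)
$\frac{173253 + b{\left(-476,-476 \right)}}{11017 + 398730} = \frac{173253 + \frac{-4 - 476}{2 \left(-476\right)}}{11017 + 398730} = \frac{173253 + \frac{1}{2} \left(- \frac{1}{476}\right) \left(-480\right)}{409747} = \left(173253 + \frac{60}{119}\right) \frac{1}{409747} = \frac{20617167}{119} \cdot \frac{1}{409747} = \frac{479469}{1133951}$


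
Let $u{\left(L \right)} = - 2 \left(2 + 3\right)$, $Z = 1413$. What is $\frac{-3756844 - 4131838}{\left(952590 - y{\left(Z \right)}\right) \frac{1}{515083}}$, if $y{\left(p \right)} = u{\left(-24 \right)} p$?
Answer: $- \frac{2031662995303}{483360} \approx -4.2032 \cdot 10^{6}$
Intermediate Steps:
$u{\left(L \right)} = -10$ ($u{\left(L \right)} = \left(-2\right) 5 = -10$)
$y{\left(p \right)} = - 10 p$
$\frac{-3756844 - 4131838}{\left(952590 - y{\left(Z \right)}\right) \frac{1}{515083}} = \frac{-3756844 - 4131838}{\left(952590 - \left(-10\right) 1413\right) \frac{1}{515083}} = - \frac{7888682}{\left(952590 - -14130\right) \frac{1}{515083}} = - \frac{7888682}{\left(952590 + 14130\right) \frac{1}{515083}} = - \frac{7888682}{966720 \cdot \frac{1}{515083}} = - \frac{7888682}{\frac{966720}{515083}} = \left(-7888682\right) \frac{515083}{966720} = - \frac{2031662995303}{483360}$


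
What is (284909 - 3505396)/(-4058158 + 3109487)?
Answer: 3220487/948671 ≈ 3.3947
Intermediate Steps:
(284909 - 3505396)/(-4058158 + 3109487) = -3220487/(-948671) = -3220487*(-1/948671) = 3220487/948671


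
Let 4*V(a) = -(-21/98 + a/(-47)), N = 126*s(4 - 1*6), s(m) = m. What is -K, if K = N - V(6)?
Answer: 663489/2632 ≈ 252.09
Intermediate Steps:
N = -252 (N = 126*(4 - 1*6) = 126*(4 - 6) = 126*(-2) = -252)
V(a) = 3/56 + a/188 (V(a) = (-(-21/98 + a/(-47)))/4 = (-(-21*1/98 + a*(-1/47)))/4 = (-(-3/14 - a/47))/4 = (3/14 + a/47)/4 = 3/56 + a/188)
K = -663489/2632 (K = -252 - (3/56 + (1/188)*6) = -252 - (3/56 + 3/94) = -252 - 1*225/2632 = -252 - 225/2632 = -663489/2632 ≈ -252.09)
-K = -1*(-663489/2632) = 663489/2632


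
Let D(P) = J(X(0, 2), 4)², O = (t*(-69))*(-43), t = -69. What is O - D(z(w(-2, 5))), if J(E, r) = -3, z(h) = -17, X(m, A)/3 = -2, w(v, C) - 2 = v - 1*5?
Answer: -204732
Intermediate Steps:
w(v, C) = -3 + v (w(v, C) = 2 + (v - 1*5) = 2 + (v - 5) = 2 + (-5 + v) = -3 + v)
O = -204723 (O = -69*(-69)*(-43) = 4761*(-43) = -204723)
X(m, A) = -6 (X(m, A) = 3*(-2) = -6)
D(P) = 9 (D(P) = (-3)² = 9)
O - D(z(w(-2, 5))) = -204723 - 1*9 = -204723 - 9 = -204732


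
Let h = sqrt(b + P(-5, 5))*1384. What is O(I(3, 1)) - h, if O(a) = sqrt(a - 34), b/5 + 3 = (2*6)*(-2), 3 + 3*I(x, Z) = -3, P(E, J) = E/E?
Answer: I*(6 - 1384*sqrt(134)) ≈ -16015.0*I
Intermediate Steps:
P(E, J) = 1
I(x, Z) = -2 (I(x, Z) = -1 + (1/3)*(-3) = -1 - 1 = -2)
b = -135 (b = -15 + 5*((2*6)*(-2)) = -15 + 5*(12*(-2)) = -15 + 5*(-24) = -15 - 120 = -135)
O(a) = sqrt(-34 + a)
h = 1384*I*sqrt(134) (h = sqrt(-135 + 1)*1384 = sqrt(-134)*1384 = (I*sqrt(134))*1384 = 1384*I*sqrt(134) ≈ 16021.0*I)
O(I(3, 1)) - h = sqrt(-34 - 2) - 1384*I*sqrt(134) = sqrt(-36) - 1384*I*sqrt(134) = 6*I - 1384*I*sqrt(134)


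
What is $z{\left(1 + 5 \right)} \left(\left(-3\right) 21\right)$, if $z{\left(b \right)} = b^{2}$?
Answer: $-2268$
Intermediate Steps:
$z{\left(1 + 5 \right)} \left(\left(-3\right) 21\right) = \left(1 + 5\right)^{2} \left(\left(-3\right) 21\right) = 6^{2} \left(-63\right) = 36 \left(-63\right) = -2268$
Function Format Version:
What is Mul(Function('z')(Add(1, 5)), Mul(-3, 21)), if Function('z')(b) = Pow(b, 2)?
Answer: -2268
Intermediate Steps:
Mul(Function('z')(Add(1, 5)), Mul(-3, 21)) = Mul(Pow(Add(1, 5), 2), Mul(-3, 21)) = Mul(Pow(6, 2), -63) = Mul(36, -63) = -2268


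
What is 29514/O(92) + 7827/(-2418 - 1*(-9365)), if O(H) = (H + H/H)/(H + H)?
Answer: 12575646461/215357 ≈ 58394.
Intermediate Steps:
O(H) = (1 + H)/(2*H) (O(H) = (H + 1)/((2*H)) = (1 + H)*(1/(2*H)) = (1 + H)/(2*H))
29514/O(92) + 7827/(-2418 - 1*(-9365)) = 29514/(((½)*(1 + 92)/92)) + 7827/(-2418 - 1*(-9365)) = 29514/(((½)*(1/92)*93)) + 7827/(-2418 + 9365) = 29514/(93/184) + 7827/6947 = 29514*(184/93) + 7827*(1/6947) = 1810192/31 + 7827/6947 = 12575646461/215357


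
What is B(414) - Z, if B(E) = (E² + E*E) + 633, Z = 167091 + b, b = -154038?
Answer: 330372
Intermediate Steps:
Z = 13053 (Z = 167091 - 154038 = 13053)
B(E) = 633 + 2*E² (B(E) = (E² + E²) + 633 = 2*E² + 633 = 633 + 2*E²)
B(414) - Z = (633 + 2*414²) - 1*13053 = (633 + 2*171396) - 13053 = (633 + 342792) - 13053 = 343425 - 13053 = 330372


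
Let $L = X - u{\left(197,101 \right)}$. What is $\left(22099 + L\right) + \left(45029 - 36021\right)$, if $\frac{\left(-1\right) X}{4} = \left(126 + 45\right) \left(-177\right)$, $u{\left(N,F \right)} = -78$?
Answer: $152253$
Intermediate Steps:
$X = 121068$ ($X = - 4 \left(126 + 45\right) \left(-177\right) = - 4 \cdot 171 \left(-177\right) = \left(-4\right) \left(-30267\right) = 121068$)
$L = 121146$ ($L = 121068 - -78 = 121068 + 78 = 121146$)
$\left(22099 + L\right) + \left(45029 - 36021\right) = \left(22099 + 121146\right) + \left(45029 - 36021\right) = 143245 + \left(45029 - 36021\right) = 143245 + 9008 = 152253$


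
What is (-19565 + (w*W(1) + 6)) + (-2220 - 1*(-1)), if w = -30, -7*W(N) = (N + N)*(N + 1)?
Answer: -152326/7 ≈ -21761.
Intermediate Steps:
W(N) = -2*N*(1 + N)/7 (W(N) = -(N + N)*(N + 1)/7 = -2*N*(1 + N)/7)
(-19565 + (w*W(1) + 6)) + (-2220 - 1*(-1)) = (-19565 + (-(-60)*(1 + 1)/7 + 6)) + (-2220 - 1*(-1)) = (-19565 + (-(-60)*2/7 + 6)) + (-2220 + 1) = (-19565 + (-30*(-4/7) + 6)) - 2219 = (-19565 + (120/7 + 6)) - 2219 = (-19565 + 162/7) - 2219 = -136793/7 - 2219 = -152326/7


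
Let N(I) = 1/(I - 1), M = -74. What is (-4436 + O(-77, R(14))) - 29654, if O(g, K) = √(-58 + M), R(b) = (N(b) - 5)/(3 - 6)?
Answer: -34090 + 2*I*√33 ≈ -34090.0 + 11.489*I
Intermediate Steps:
N(I) = 1/(-1 + I)
R(b) = 5/3 - 1/(3*(-1 + b)) (R(b) = (1/(-1 + b) - 5)/(3 - 6) = (-5 + 1/(-1 + b))/(-3) = (-5 + 1/(-1 + b))*(-⅓) = 5/3 - 1/(3*(-1 + b)))
O(g, K) = 2*I*√33 (O(g, K) = √(-58 - 74) = √(-132) = 2*I*√33)
(-4436 + O(-77, R(14))) - 29654 = (-4436 + 2*I*√33) - 29654 = -34090 + 2*I*√33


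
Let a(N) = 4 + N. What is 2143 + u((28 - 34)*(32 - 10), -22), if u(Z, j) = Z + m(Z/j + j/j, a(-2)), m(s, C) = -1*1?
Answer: 2010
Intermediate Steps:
m(s, C) = -1
u(Z, j) = -1 + Z (u(Z, j) = Z - 1 = -1 + Z)
2143 + u((28 - 34)*(32 - 10), -22) = 2143 + (-1 + (28 - 34)*(32 - 10)) = 2143 + (-1 - 6*22) = 2143 + (-1 - 132) = 2143 - 133 = 2010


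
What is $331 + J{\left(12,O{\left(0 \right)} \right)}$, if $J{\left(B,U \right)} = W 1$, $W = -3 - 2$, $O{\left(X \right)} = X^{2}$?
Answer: $326$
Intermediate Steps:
$W = -5$
$J{\left(B,U \right)} = -5$ ($J{\left(B,U \right)} = \left(-5\right) 1 = -5$)
$331 + J{\left(12,O{\left(0 \right)} \right)} = 331 - 5 = 326$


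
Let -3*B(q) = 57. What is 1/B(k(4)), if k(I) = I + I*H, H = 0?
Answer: -1/19 ≈ -0.052632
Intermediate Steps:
k(I) = I (k(I) = I + I*0 = I + 0 = I)
B(q) = -19 (B(q) = -⅓*57 = -19)
1/B(k(4)) = 1/(-19) = -1/19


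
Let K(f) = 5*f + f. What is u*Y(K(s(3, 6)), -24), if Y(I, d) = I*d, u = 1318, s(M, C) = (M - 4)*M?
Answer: 569376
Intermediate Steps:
s(M, C) = M*(-4 + M) (s(M, C) = (-4 + M)*M = M*(-4 + M))
K(f) = 6*f
u*Y(K(s(3, 6)), -24) = 1318*((6*(3*(-4 + 3)))*(-24)) = 1318*((6*(3*(-1)))*(-24)) = 1318*((6*(-3))*(-24)) = 1318*(-18*(-24)) = 1318*432 = 569376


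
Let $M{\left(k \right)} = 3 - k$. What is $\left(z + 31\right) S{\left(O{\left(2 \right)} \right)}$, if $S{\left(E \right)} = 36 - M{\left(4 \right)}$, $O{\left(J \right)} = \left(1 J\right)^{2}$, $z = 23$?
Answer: $1998$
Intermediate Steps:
$O{\left(J \right)} = J^{2}$
$S{\left(E \right)} = 37$ ($S{\left(E \right)} = 36 - \left(3 - 4\right) = 36 - -1 = 36 + 1 = 37$)
$\left(z + 31\right) S{\left(O{\left(2 \right)} \right)} = \left(23 + 31\right) 37 = 54 \cdot 37 = 1998$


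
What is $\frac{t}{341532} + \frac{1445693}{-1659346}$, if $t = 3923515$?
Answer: $\frac{3008359249757}{283359879036} \approx 10.617$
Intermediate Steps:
$\frac{t}{341532} + \frac{1445693}{-1659346} = \frac{3923515}{341532} + \frac{1445693}{-1659346} = 3923515 \cdot \frac{1}{341532} + 1445693 \left(- \frac{1}{1659346}\right) = \frac{3923515}{341532} - \frac{1445693}{1659346} = \frac{3008359249757}{283359879036}$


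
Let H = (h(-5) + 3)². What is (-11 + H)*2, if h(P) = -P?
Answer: 106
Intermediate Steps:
H = 64 (H = (-1*(-5) + 3)² = (5 + 3)² = 8² = 64)
(-11 + H)*2 = (-11 + 64)*2 = 53*2 = 106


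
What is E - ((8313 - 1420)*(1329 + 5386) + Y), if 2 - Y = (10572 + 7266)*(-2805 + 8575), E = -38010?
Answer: 56600753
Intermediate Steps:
Y = -102925258 (Y = 2 - (10572 + 7266)*(-2805 + 8575) = 2 - 17838*5770 = 2 - 1*102925260 = 2 - 102925260 = -102925258)
E - ((8313 - 1420)*(1329 + 5386) + Y) = -38010 - ((8313 - 1420)*(1329 + 5386) - 102925258) = -38010 - (6893*6715 - 102925258) = -38010 - (46286495 - 102925258) = -38010 - 1*(-56638763) = -38010 + 56638763 = 56600753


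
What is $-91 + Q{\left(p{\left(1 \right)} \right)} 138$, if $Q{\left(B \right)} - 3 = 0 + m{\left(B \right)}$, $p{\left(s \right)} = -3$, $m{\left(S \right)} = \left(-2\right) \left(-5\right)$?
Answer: $1703$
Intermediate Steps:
$m{\left(S \right)} = 10$
$Q{\left(B \right)} = 13$ ($Q{\left(B \right)} = 3 + \left(0 + 10\right) = 3 + 10 = 13$)
$-91 + Q{\left(p{\left(1 \right)} \right)} 138 = -91 + 13 \cdot 138 = -91 + 1794 = 1703$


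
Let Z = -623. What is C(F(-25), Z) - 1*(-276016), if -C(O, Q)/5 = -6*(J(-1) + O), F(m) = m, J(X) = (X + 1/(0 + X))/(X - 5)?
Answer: 275276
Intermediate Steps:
J(X) = (X + 1/X)/(-5 + X)
C(O, Q) = 10 + 30*O (C(O, Q) = -(-30)*((1 + (-1)**2)/((-1)*(-5 - 1)) + O) = -(-30)*(-1*(1 + 1)/(-6) + O) = -(-30)*(-1*(-1/6)*2 + O) = -(-30)*(1/3 + O) = -5*(-2 - 6*O) = 10 + 30*O)
C(F(-25), Z) - 1*(-276016) = (10 + 30*(-25)) - 1*(-276016) = (10 - 750) + 276016 = -740 + 276016 = 275276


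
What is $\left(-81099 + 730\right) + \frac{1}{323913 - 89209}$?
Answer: $- \frac{18862925775}{234704} \approx -80369.0$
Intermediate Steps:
$\left(-81099 + 730\right) + \frac{1}{323913 - 89209} = -80369 + \frac{1}{234704} = - \frac{18862925775}{234704}$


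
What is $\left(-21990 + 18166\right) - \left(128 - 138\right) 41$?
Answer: $-3414$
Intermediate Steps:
$\left(-21990 + 18166\right) - \left(128 - 138\right) 41 = -3824 - \left(-10\right) 41 = -3824 - -410 = -3824 + 410 = -3414$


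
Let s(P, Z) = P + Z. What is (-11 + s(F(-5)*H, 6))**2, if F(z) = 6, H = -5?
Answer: 1225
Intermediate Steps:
(-11 + s(F(-5)*H, 6))**2 = (-11 + (6*(-5) + 6))**2 = (-11 + (-30 + 6))**2 = (-11 - 24)**2 = (-35)**2 = 1225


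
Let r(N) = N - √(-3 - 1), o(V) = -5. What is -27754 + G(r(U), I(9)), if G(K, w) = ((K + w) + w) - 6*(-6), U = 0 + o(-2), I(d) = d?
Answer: -27705 - 2*I ≈ -27705.0 - 2.0*I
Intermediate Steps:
U = -5 (U = 0 - 5 = -5)
r(N) = N - 2*I (r(N) = N - √(-4) = N - 2*I)
G(K, w) = 36 + K + 2*w (G(K, w) = (K + 2*w) + 36 = 36 + K + 2*w)
-27754 + G(r(U), I(9)) = -27754 + (36 + (-5 - 2*I) + 2*9) = -27754 + (36 + (-5 - 2*I) + 18) = -27754 + (49 - 2*I) = -27705 - 2*I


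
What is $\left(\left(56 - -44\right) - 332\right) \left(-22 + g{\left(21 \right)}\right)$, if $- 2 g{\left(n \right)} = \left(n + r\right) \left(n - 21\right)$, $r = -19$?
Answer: $5104$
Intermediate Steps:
$g{\left(n \right)} = - \frac{\left(-21 + n\right) \left(-19 + n\right)}{2}$ ($g{\left(n \right)} = - \frac{\left(n - 19\right) \left(n - 21\right)}{2} = - \frac{\left(-19 + n\right) \left(-21 + n\right)}{2} = - \frac{\left(-21 + n\right) \left(-19 + n\right)}{2}$)
$\left(\left(56 - -44\right) - 332\right) \left(-22 + g{\left(21 \right)}\right) = \left(\left(56 - -44\right) - 332\right) \left(-22 - \left(- \frac{441}{2} + \frac{441}{2}\right)\right) = \left(\left(56 + 44\right) - 332\right) \left(-22 - 0\right) = \left(100 - 332\right) \left(-22 - 0\right) = - 232 \left(-22 + 0\right) = \left(-232\right) \left(-22\right) = 5104$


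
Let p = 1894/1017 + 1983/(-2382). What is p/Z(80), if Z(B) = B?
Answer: 831599/64599840 ≈ 0.012873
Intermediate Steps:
p = 831599/807498 (p = 1894*(1/1017) + 1983*(-1/2382) = 1894/1017 - 661/794 = 831599/807498 ≈ 1.0298)
p/Z(80) = (831599/807498)/80 = (831599/807498)*(1/80) = 831599/64599840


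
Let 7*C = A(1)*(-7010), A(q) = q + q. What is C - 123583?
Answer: -879101/7 ≈ -1.2559e+5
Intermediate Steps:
A(q) = 2*q
C = -14020/7 (C = ((2*1)*(-7010))/7 = (2*(-7010))/7 = (1/7)*(-14020) = -14020/7 ≈ -2002.9)
C - 123583 = -14020/7 - 123583 = -879101/7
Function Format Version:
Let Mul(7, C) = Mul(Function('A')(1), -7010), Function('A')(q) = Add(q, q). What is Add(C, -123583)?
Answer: Rational(-879101, 7) ≈ -1.2559e+5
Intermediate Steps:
Function('A')(q) = Mul(2, q)
C = Rational(-14020, 7) (C = Mul(Rational(1, 7), Mul(Mul(2, 1), -7010)) = Mul(Rational(1, 7), Mul(2, -7010)) = Mul(Rational(1, 7), -14020) = Rational(-14020, 7) ≈ -2002.9)
Add(C, -123583) = Add(Rational(-14020, 7), -123583) = Rational(-879101, 7)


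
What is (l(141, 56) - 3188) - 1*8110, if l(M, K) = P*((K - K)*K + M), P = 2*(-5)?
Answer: -12708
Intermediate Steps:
P = -10
l(M, K) = -10*M (l(M, K) = -10*((K - K)*K + M) = -10*(0*K + M) = -10*(0 + M) = -10*M)
(l(141, 56) - 3188) - 1*8110 = (-10*141 - 3188) - 1*8110 = (-1410 - 3188) - 8110 = -4598 - 8110 = -12708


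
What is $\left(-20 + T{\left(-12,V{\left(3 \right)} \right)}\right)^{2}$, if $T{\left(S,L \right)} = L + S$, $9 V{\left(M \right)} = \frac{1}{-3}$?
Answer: $\frac{748225}{729} \approx 1026.4$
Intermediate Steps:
$V{\left(M \right)} = - \frac{1}{27}$ ($V{\left(M \right)} = \frac{1}{9 \left(-3\right)} = \frac{1}{9} \left(- \frac{1}{3}\right) = - \frac{1}{27}$)
$\left(-20 + T{\left(-12,V{\left(3 \right)} \right)}\right)^{2} = \left(-20 - \frac{325}{27}\right)^{2} = \left(- \frac{865}{27}\right)^{2} = \frac{748225}{729}$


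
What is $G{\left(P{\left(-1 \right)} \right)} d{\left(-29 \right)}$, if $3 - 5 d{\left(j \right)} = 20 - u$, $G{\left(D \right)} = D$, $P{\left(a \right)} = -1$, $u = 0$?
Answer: $\frac{17}{5} \approx 3.4$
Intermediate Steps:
$d{\left(j \right)} = - \frac{17}{5}$ ($d{\left(j \right)} = \frac{3}{5} - \frac{20 - 0}{5} = \frac{3}{5} - \frac{20 + 0}{5} = \frac{3}{5} - 4 = - \frac{17}{5}$)
$G{\left(P{\left(-1 \right)} \right)} d{\left(-29 \right)} = \left(-1\right) \left(- \frac{17}{5}\right) = \frac{17}{5}$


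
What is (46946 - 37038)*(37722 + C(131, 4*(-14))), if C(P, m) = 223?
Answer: 375959060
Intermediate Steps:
(46946 - 37038)*(37722 + C(131, 4*(-14))) = (46946 - 37038)*(37722 + 223) = 9908*37945 = 375959060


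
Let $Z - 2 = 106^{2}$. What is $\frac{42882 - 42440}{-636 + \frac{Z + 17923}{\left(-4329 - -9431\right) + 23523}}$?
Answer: $- \frac{12652250}{18176339} \approx -0.69608$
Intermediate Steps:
$Z = 11238$ ($Z = 2 + 106^{2} = 2 + 11236 = 11238$)
$\frac{42882 - 42440}{-636 + \frac{Z + 17923}{\left(-4329 - -9431\right) + 23523}} = \frac{42882 - 42440}{-636 + \frac{11238 + 17923}{\left(-4329 - -9431\right) + 23523}} = \frac{442}{-636 + \frac{29161}{\left(-4329 + 9431\right) + 23523}} = \frac{442}{-636 + \frac{29161}{5102 + 23523}} = \frac{442}{-636 + \frac{29161}{28625}} = \frac{442}{- \frac{18176339}{28625}} = 442 \left(- \frac{28625}{18176339}\right) = - \frac{12652250}{18176339}$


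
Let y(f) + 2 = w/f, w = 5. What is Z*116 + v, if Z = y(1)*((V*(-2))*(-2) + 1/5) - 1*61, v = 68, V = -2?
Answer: -48612/5 ≈ -9722.4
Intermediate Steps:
y(f) = -2 + 5/f
Z = -422/5 (Z = (-2 + 5/1)*(-2*(-2)*(-2) + 1/5) - 1*61 = (-2 + 5*1)*(4*(-2) + ⅕) - 61 = (-2 + 5)*(-8 + ⅕) - 61 = 3*(-39/5) - 61 = -117/5 - 61 = -422/5 ≈ -84.400)
Z*116 + v = -422/5*116 + 68 = -48952/5 + 68 = -48612/5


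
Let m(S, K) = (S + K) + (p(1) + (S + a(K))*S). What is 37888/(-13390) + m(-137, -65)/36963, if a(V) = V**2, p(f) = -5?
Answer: -4451187857/247467285 ≈ -17.987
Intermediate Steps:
m(S, K) = -5 + K + S + S*(S + K**2) (m(S, K) = (S + K) + (-5 + (S + K**2)*S) = (K + S) + (-5 + S*(S + K**2)) = -5 + K + S + S*(S + K**2))
37888/(-13390) + m(-137, -65)/36963 = 37888/(-13390) + (-5 - 65 - 137 + (-137)**2 - 137*(-65)**2)/36963 = 37888*(-1/13390) + (-5 - 65 - 137 + 18769 - 137*4225)*(1/36963) = -18944/6695 + (-5 - 65 - 137 + 18769 - 578825)*(1/36963) = -18944/6695 - 560263*1/36963 = -18944/6695 - 560263/36963 = -4451187857/247467285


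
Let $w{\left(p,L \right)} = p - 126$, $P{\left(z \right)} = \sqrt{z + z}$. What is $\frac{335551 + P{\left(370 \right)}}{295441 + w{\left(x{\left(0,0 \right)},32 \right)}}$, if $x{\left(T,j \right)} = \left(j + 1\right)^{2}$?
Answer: $\frac{335551}{295316} + \frac{\sqrt{185}}{147658} \approx 1.1363$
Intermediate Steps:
$P{\left(z \right)} = \sqrt{2} \sqrt{z}$ ($P{\left(z \right)} = \sqrt{2 z} = \sqrt{2} \sqrt{z}$)
$x{\left(T,j \right)} = \left(1 + j\right)^{2}$
$w{\left(p,L \right)} = -126 + p$
$\frac{335551 + P{\left(370 \right)}}{295441 + w{\left(x{\left(0,0 \right)},32 \right)}} = \frac{335551 + \sqrt{2} \sqrt{370}}{295441 - \left(126 - \left(1 + 0\right)^{2}\right)} = \frac{335551 + 2 \sqrt{185}}{295441 - \left(126 - 1^{2}\right)} = \frac{335551 + 2 \sqrt{185}}{295441 + \left(-126 + 1\right)} = \frac{335551 + 2 \sqrt{185}}{295441 - 125} = \frac{335551 + 2 \sqrt{185}}{295316} = \left(335551 + 2 \sqrt{185}\right) \frac{1}{295316} = \frac{335551}{295316} + \frac{\sqrt{185}}{147658}$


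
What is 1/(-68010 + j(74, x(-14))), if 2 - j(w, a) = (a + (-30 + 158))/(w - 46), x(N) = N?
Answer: -14/952169 ≈ -1.4703e-5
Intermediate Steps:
j(w, a) = 2 - (128 + a)/(-46 + w) (j(w, a) = 2 - (a + (-30 + 158))/(w - 46) = 2 - (a + 128)/(-46 + w) = 2 - (128 + a)/(-46 + w))
1/(-68010 + j(74, x(-14))) = 1/(-68010 + (-220 - 1*(-14) + 2*74)/(-46 + 74)) = 1/(-68010 + (-220 + 14 + 148)/28) = 1/(-68010 + (1/28)*(-58)) = 1/(-68010 - 29/14) = 1/(-952169/14) = -14/952169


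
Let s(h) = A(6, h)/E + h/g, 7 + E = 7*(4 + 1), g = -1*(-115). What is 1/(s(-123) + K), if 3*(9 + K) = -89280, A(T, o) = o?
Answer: -3220/95873769 ≈ -3.3586e-5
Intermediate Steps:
g = 115
K = -29769 (K = -9 + (⅓)*(-89280) = -9 - 29760 = -29769)
E = 28 (E = -7 + 7*(4 + 1) = -7 + 7*5 = -7 + 35 = 28)
s(h) = 143*h/3220 (s(h) = h/28 + h/115 = 143*h/3220)
1/(s(-123) + K) = 1/((143/3220)*(-123) - 29769) = 1/(-17589/3220 - 29769) = 1/(-95873769/3220) = -3220/95873769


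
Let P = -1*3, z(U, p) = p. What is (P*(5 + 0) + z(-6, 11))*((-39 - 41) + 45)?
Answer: 140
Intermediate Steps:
P = -3
(P*(5 + 0) + z(-6, 11))*((-39 - 41) + 45) = (-3*(5 + 0) + 11)*((-39 - 41) + 45) = (-3*5 + 11)*(-80 + 45) = (-15 + 11)*(-35) = -4*(-35) = 140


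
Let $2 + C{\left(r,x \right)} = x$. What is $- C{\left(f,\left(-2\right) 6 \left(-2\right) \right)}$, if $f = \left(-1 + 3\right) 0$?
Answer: $-22$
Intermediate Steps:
$f = 0$ ($f = 2 \cdot 0 = 0$)
$C{\left(r,x \right)} = -2 + x$
$- C{\left(f,\left(-2\right) 6 \left(-2\right) \right)} = - (-2 + \left(-2\right) 6 \left(-2\right)) = - (-2 - -24) = - (-2 + 24) = \left(-1\right) 22 = -22$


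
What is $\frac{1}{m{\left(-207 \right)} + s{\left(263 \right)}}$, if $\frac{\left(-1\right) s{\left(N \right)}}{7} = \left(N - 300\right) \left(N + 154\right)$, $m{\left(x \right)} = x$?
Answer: $\frac{1}{107796} \approx 9.2768 \cdot 10^{-6}$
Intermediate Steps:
$s{\left(N \right)} = - 7 \left(-300 + N\right) \left(154 + N\right)$ ($s{\left(N \right)} = - 7 \left(N - 300\right) \left(N + 154\right) = - 7 \left(-300 + N\right) \left(154 + N\right)$)
$\frac{1}{m{\left(-207 \right)} + s{\left(263 \right)}} = \frac{1}{-207 + \left(323400 - 7 \cdot 263^{2} + 1022 \cdot 263\right)} = \frac{1}{-207 + \left(323400 - 484183 + 268786\right)} = \frac{1}{-207 + 108003} = \frac{1}{107796}$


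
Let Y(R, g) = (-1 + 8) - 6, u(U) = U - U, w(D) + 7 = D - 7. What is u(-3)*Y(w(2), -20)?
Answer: 0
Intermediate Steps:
w(D) = -14 + D (w(D) = -7 + (D - 7) = -7 + (-7 + D) = -14 + D)
u(U) = 0
Y(R, g) = 1 (Y(R, g) = 7 - 6 = 1)
u(-3)*Y(w(2), -20) = 0*1 = 0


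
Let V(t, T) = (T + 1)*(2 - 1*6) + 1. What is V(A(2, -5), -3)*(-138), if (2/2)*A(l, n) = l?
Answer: -1242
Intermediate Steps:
A(l, n) = l
V(t, T) = -3 - 4*T (V(t, T) = (1 + T)*(2 - 6) + 1 = (1 + T)*(-4) + 1 = (-4 - 4*T) + 1 = -3 - 4*T)
V(A(2, -5), -3)*(-138) = (-3 - 4*(-3))*(-138) = (-3 + 12)*(-138) = 9*(-138) = -1242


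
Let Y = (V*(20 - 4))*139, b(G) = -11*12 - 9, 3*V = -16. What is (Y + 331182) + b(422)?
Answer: 957539/3 ≈ 3.1918e+5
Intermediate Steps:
V = -16/3 (V = (⅓)*(-16) = -16/3 ≈ -5.3333)
b(G) = -141 (b(G) = -132 - 9 = -141)
Y = -35584/3 (Y = -16*(20 - 4)/3*139 = -16/3*16*139 = -256/3*139 = -35584/3 ≈ -11861.)
(Y + 331182) + b(422) = (-35584/3 + 331182) - 141 = 957962/3 - 141 = 957539/3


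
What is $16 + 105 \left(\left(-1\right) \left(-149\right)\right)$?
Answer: $15661$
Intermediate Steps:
$16 + 105 \left(\left(-1\right) \left(-149\right)\right) = 16 + 105 \cdot 149 = 16 + 15645 = 15661$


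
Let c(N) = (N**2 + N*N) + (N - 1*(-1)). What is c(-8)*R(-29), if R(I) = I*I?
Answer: 101761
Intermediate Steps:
c(N) = 1 + N + 2*N**2 (c(N) = (N**2 + N**2) + (N + 1) = 2*N**2 + (1 + N) = 1 + N + 2*N**2)
R(I) = I**2
c(-8)*R(-29) = (1 - 8 + 2*(-8)**2)*(-29)**2 = (1 - 8 + 2*64)*841 = (1 - 8 + 128)*841 = 121*841 = 101761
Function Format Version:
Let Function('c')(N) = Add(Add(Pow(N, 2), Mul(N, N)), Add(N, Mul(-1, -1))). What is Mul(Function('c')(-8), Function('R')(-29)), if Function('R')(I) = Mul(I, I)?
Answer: 101761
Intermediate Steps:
Function('c')(N) = Add(1, N, Mul(2, Pow(N, 2))) (Function('c')(N) = Add(Add(Pow(N, 2), Pow(N, 2)), Add(N, 1)) = Add(Mul(2, Pow(N, 2)), Add(1, N)) = Add(1, N, Mul(2, Pow(N, 2))))
Function('R')(I) = Pow(I, 2)
Mul(Function('c')(-8), Function('R')(-29)) = Mul(Add(1, -8, Mul(2, Pow(-8, 2))), Pow(-29, 2)) = Mul(Add(1, -8, Mul(2, 64)), 841) = Mul(Add(1, -8, 128), 841) = Mul(121, 841) = 101761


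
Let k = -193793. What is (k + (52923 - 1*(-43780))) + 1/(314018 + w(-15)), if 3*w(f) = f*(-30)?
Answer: -30502571119/314168 ≈ -97090.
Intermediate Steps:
w(f) = -10*f (w(f) = (f*(-30))/3 = (-30*f)/3 = -10*f)
(k + (52923 - 1*(-43780))) + 1/(314018 + w(-15)) = (-193793 + (52923 - 1*(-43780))) + 1/(314018 - 10*(-15)) = (-193793 + (52923 + 43780)) + 1/(314018 + 150) = (-193793 + 96703) + 1/314168 = -97090 + 1/314168 = -30502571119/314168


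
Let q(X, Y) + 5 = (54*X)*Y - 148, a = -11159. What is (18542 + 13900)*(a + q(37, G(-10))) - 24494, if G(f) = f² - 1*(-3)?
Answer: 6309360550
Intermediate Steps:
G(f) = 3 + f² (G(f) = f² + 3 = 3 + f²)
q(X, Y) = -153 + 54*X*Y (q(X, Y) = -5 + ((54*X)*Y - 148) = -5 + (54*X*Y - 148) = -5 + (-148 + 54*X*Y) = -153 + 54*X*Y)
(18542 + 13900)*(a + q(37, G(-10))) - 24494 = (18542 + 13900)*(-11159 + (-153 + 54*37*(3 + (-10)²))) - 24494 = 32442*(-11159 + (-153 + 54*37*(3 + 100))) - 24494 = 32442*(-11159 + (-153 + 54*37*103)) - 24494 = 32442*(-11159 + (-153 + 205794)) - 24494 = 32442*(-11159 + 205641) - 24494 = 32442*194482 - 24494 = 6309385044 - 24494 = 6309360550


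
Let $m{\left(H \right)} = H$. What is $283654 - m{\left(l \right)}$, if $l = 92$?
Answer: $283562$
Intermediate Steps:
$283654 - m{\left(l \right)} = 283654 - 92 = 283562$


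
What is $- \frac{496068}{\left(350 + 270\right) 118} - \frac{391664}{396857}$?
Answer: $- \frac{56380549129}{7258514530} \approx -7.7675$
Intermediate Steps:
$- \frac{496068}{\left(350 + 270\right) 118} - \frac{391664}{396857} = - \frac{496068}{620 \cdot 118} - \frac{391664}{396857} = - \frac{496068}{73160} - \frac{391664}{396857} = \left(-496068\right) \frac{1}{73160} - \frac{391664}{396857} = - \frac{124017}{18290} - \frac{391664}{396857} = - \frac{56380549129}{7258514530}$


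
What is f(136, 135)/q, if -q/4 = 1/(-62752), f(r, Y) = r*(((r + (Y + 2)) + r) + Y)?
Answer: 1160660992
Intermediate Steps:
f(r, Y) = r*(2 + 2*Y + 2*r) (f(r, Y) = r*(((r + (2 + Y)) + r) + Y) = r*(((2 + Y + r) + r) + Y) = r*((2 + Y + 2*r) + Y) = r*(2 + 2*Y + 2*r))
q = 1/15688 (q = -4/(-62752) = -4*(-1/62752) = 1/15688 ≈ 6.3743e-5)
f(136, 135)/q = (2*136*(1 + 135 + 136))/(1/15688) = (2*136*272)*15688 = 73984*15688 = 1160660992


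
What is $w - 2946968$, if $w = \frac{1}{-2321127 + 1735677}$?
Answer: $- \frac{1725302415601}{585450} \approx -2.947 \cdot 10^{6}$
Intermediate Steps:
$w = - \frac{1}{585450}$ ($w = \frac{1}{-585450} = - \frac{1}{585450} \approx -1.7081 \cdot 10^{-6}$)
$w - 2946968 = - \frac{1}{585450} - 2946968 = - \frac{1725302415601}{585450}$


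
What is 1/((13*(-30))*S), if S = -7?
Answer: 1/2730 ≈ 0.00036630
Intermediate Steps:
1/((13*(-30))*S) = 1/((13*(-30))*(-7)) = 1/(-390*(-7)) = 1/2730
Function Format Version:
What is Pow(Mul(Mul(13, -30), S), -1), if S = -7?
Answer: Rational(1, 2730) ≈ 0.00036630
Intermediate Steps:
Pow(Mul(Mul(13, -30), S), -1) = Pow(Mul(Mul(13, -30), -7), -1) = Pow(Mul(-390, -7), -1) = Pow(2730, -1) = Rational(1, 2730)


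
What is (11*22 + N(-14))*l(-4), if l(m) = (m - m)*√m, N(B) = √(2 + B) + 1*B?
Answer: 0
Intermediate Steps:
N(B) = B + √(2 + B) (N(B) = √(2 + B) + B = B + √(2 + B))
l(m) = 0 (l(m) = 0*√m = 0)
(11*22 + N(-14))*l(-4) = (11*22 + (-14 + √(2 - 14)))*0 = (242 + (-14 + √(-12)))*0 = (242 + (-14 + 2*I*√3))*0 = (228 + 2*I*√3)*0 = 0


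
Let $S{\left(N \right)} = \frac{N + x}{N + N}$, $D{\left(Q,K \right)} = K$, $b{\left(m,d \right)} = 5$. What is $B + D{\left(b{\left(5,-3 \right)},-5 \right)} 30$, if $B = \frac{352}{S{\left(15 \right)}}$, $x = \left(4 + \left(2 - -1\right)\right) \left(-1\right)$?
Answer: $1170$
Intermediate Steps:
$x = -7$ ($x = \left(4 + \left(2 + 1\right)\right) \left(-1\right) = \left(4 + 3\right) \left(-1\right) = 7 \left(-1\right) = -7$)
$S{\left(N \right)} = \frac{-7 + N}{2 N}$ ($S{\left(N \right)} = \frac{N - 7}{N + N} = \frac{-7 + N}{2 N}$)
$B = 1320$ ($B = \frac{352}{\frac{1}{2} \cdot \frac{1}{15} \left(-7 + 15\right)} = \frac{352}{\frac{1}{2} \cdot \frac{1}{15} \cdot 8} = \frac{352}{\frac{4}{15}} = 352 \cdot \frac{15}{4} = 1320$)
$B + D{\left(b{\left(5,-3 \right)},-5 \right)} 30 = 1320 - 150 = 1170$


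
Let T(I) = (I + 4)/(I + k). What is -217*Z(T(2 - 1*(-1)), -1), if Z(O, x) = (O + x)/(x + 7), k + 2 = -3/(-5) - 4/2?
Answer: 8029/12 ≈ 669.08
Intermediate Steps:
k = -17/5 (k = -2 + (-3/(-5) - 4/2) = -2 + (-3*(-1/5) - 4*1/2) = -2 + (3/5 - 2) = -2 - 7/5 = -17/5 ≈ -3.4000)
T(I) = (4 + I)/(-17/5 + I) (T(I) = (I + 4)/(I - 17/5) = (4 + I)/(-17/5 + I))
Z(O, x) = (O + x)/(7 + x)
-217*Z(T(2 - 1*(-1)), -1) = -217*(5*(4 + (2 - 1*(-1)))/(-17 + 5*(2 - 1*(-1))) - 1)/(7 - 1) = -217*(5*(4 + (2 + 1))/(-17 + 5*(2 + 1)) - 1)/6 = -217*(5*(4 + 3)/(-17 + 5*3) - 1)/6 = -217*(5*7/(-17 + 15) - 1)/6 = -217*(5*7/(-2) - 1)/6 = -217*(5*(-1/2)*7 - 1)/6 = -217*(-35/2 - 1)/6 = -217*(-37)/(6*2) = -217*(-37/12) = 8029/12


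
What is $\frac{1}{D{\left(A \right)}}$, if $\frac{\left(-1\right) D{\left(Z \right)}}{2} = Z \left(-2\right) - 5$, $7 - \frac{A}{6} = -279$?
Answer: $\frac{1}{6874} \approx 0.00014548$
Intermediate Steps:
$A = 1716$ ($A = 42 - -1674 = 42 + 1674 = 1716$)
$D{\left(Z \right)} = 10 + 4 Z$ ($D{\left(Z \right)} = - 2 \left(Z \left(-2\right) - 5\right) = - 2 \left(- 2 Z - 5\right) = - 2 \left(-5 - 2 Z\right) = 10 + 4 Z$)
$\frac{1}{D{\left(A \right)}} = \frac{1}{10 + 4 \cdot 1716} = \frac{1}{10 + 6864} = \frac{1}{6874}$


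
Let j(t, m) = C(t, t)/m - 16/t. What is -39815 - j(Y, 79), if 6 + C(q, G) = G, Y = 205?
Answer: -644843456/16195 ≈ -39817.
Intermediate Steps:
C(q, G) = -6 + G
j(t, m) = -16/t + (-6 + t)/m (j(t, m) = (-6 + t)/m - 16/t = -16/t + (-6 + t)/m)
-39815 - j(Y, 79) = -39815 - (-16/205 - 6/79 + 205/79) = -39815 - 1*39531/16195 = -39815 - 39531/16195 = -644843456/16195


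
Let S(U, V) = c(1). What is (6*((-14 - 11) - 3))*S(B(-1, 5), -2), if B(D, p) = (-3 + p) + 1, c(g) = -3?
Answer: 504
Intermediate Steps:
B(D, p) = -2 + p
S(U, V) = -3
(6*((-14 - 11) - 3))*S(B(-1, 5), -2) = (6*((-14 - 11) - 3))*(-3) = (6*(-25 - 3))*(-3) = (6*(-28))*(-3) = -168*(-3) = 504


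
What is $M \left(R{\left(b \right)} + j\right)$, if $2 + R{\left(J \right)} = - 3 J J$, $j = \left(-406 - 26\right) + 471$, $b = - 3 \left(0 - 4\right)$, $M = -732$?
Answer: $289140$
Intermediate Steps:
$b = 12$ ($b = \left(-3\right) \left(-4\right) = 12$)
$j = 39$ ($j = -432 + 471 = 39$)
$R{\left(J \right)} = -2 - 3 J^{2}$ ($R{\left(J \right)} = -2 + - 3 J J = -2 - 3 J^{2}$)
$M \left(R{\left(b \right)} + j\right) = - 732 \left(\left(-2 - 3 \cdot 12^{2}\right) + 39\right) = - 732 \left(\left(-2 - 432\right) + 39\right) = - 732 \left(-434 + 39\right) = \left(-732\right) \left(-395\right) = 289140$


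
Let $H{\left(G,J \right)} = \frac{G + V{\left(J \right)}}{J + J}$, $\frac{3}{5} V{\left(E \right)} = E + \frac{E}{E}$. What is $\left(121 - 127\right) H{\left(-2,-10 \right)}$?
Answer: $- \frac{51}{10} \approx -5.1$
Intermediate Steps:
$V{\left(E \right)} = \frac{5}{3} + \frac{5 E}{3}$ ($V{\left(E \right)} = \frac{5 \left(E + \frac{E}{E}\right)}{3} = \frac{5 \left(E + 1\right)}{3} = \frac{5 \left(1 + E\right)}{3} = \frac{5}{3} + \frac{5 E}{3}$)
$H{\left(G,J \right)} = \frac{\frac{5}{3} + G + \frac{5 J}{3}}{2 J}$ ($H{\left(G,J \right)} = \frac{G + \left(\frac{5}{3} + \frac{5 J}{3}\right)}{J + J} = \frac{\frac{5}{3} + G + \frac{5 J}{3}}{2 J}$)
$\left(121 - 127\right) H{\left(-2,-10 \right)} = \left(121 - 127\right) \frac{5 + 3 \left(-2\right) + 5 \left(-10\right)}{6 \left(-10\right)} = - 6 \cdot \frac{1}{6} \left(- \frac{1}{10}\right) \left(5 - 6 - 50\right) = - 6 \cdot \frac{1}{6} \left(- \frac{1}{10}\right) \left(-51\right) = \left(-6\right) \frac{17}{20} = - \frac{51}{10}$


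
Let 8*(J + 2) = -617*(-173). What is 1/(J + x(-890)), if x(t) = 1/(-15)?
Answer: 120/1600867 ≈ 7.4959e-5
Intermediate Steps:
J = 106725/8 (J = -2 + (-617*(-173))/8 = -2 + (⅛)*106741 = -2 + 106741/8 = 106725/8 ≈ 13341.)
x(t) = -1/15
1/(J + x(-890)) = 1/(106725/8 - 1/15) = 1/(1600867/120) = 120/1600867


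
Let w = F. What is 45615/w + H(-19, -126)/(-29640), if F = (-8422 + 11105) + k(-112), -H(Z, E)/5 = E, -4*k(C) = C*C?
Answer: -15025711/149188 ≈ -100.72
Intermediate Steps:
k(C) = -C²/4 (k(C) = -C*C/4 = -C²/4)
H(Z, E) = -5*E
F = -453 (F = (-8422 + 11105) - ¼*(-112)² = 2683 - ¼*12544 = 2683 - 3136 = -453)
w = -453
45615/w + H(-19, -126)/(-29640) = 45615/(-453) - 5*(-126)/(-29640) = 45615*(-1/453) + 630*(-1/29640) = -15205/151 - 21/988 = -15025711/149188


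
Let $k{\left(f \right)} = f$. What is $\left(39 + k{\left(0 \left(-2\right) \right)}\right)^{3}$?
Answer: $59319$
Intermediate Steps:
$\left(39 + k{\left(0 \left(-2\right) \right)}\right)^{3} = \left(39 + 0 \left(-2\right)\right)^{3} = \left(39 + 0\right)^{3} = 39^{3} = 59319$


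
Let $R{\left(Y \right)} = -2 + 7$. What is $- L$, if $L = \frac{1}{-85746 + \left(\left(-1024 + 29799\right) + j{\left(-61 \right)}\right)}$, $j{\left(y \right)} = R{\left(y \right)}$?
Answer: $\frac{1}{56966} \approx 1.7554 \cdot 10^{-5}$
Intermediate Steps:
$R{\left(Y \right)} = 5$
$j{\left(y \right)} = 5$
$L = - \frac{1}{56966}$ ($L = \frac{1}{-85746 + \left(\left(-1024 + 29799\right) + 5\right)} = \frac{1}{-85746 + \left(28775 + 5\right)} = \frac{1}{-85746 + 28780} = \frac{1}{-56966} = - \frac{1}{56966} \approx -1.7554 \cdot 10^{-5}$)
$- L = \left(-1\right) \left(- \frac{1}{56966}\right) = \frac{1}{56966}$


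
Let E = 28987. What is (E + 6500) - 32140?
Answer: 3347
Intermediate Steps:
(E + 6500) - 32140 = (28987 + 6500) - 32140 = 35487 - 32140 = 3347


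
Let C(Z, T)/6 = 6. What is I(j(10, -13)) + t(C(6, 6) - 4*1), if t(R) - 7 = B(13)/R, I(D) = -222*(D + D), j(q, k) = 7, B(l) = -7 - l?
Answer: -24813/8 ≈ -3101.6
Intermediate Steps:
C(Z, T) = 36 (C(Z, T) = 6*6 = 36)
I(D) = -444*D
t(R) = 7 - 20/R (t(R) = 7 + (-7 - 1*13)/R = 7 + (-7 - 13)/R = 7 - 20/R)
I(j(10, -13)) + t(C(6, 6) - 4*1) = -444*7 + (7 - 20/(36 - 4*1)) = -3108 + (7 - 20/(36 - 4)) = -3108 + (7 - 20/32) = -3108 + (7 - 20*1/32) = -3108 + (7 - 5/8) = -3108 + 51/8 = -24813/8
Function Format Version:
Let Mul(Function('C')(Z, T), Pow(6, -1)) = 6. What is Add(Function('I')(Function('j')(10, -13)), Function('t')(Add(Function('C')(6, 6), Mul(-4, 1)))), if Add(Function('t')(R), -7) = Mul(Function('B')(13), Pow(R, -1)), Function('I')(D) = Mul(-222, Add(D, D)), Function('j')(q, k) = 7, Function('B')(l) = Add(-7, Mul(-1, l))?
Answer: Rational(-24813, 8) ≈ -3101.6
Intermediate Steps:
Function('C')(Z, T) = 36 (Function('C')(Z, T) = Mul(6, 6) = 36)
Function('I')(D) = Mul(-444, D) (Function('I')(D) = Mul(-222, Mul(2, D)) = Mul(-444, D))
Function('t')(R) = Add(7, Mul(-20, Pow(R, -1))) (Function('t')(R) = Add(7, Mul(Add(-7, Mul(-1, 13)), Pow(R, -1))) = Add(7, Mul(Add(-7, -13), Pow(R, -1))) = Add(7, Mul(-20, Pow(R, -1))))
Add(Function('I')(Function('j')(10, -13)), Function('t')(Add(Function('C')(6, 6), Mul(-4, 1)))) = Add(Mul(-444, 7), Add(7, Mul(-20, Pow(Add(36, Mul(-4, 1)), -1)))) = Add(-3108, Add(7, Mul(-20, Pow(Add(36, -4), -1)))) = Add(-3108, Add(7, Mul(-20, Pow(32, -1)))) = Add(-3108, Add(7, Mul(-20, Rational(1, 32)))) = Add(-3108, Add(7, Rational(-5, 8))) = Add(-3108, Rational(51, 8)) = Rational(-24813, 8)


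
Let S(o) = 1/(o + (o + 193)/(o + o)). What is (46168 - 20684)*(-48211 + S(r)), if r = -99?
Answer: -3024836294017/2462 ≈ -1.2286e+9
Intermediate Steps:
S(o) = 1/(o + (193 + o)/(2*o)) (S(o) = 1/(o + (193 + o)/((2*o))) = 1/(o + (193 + o)*(1/(2*o))) = 1/(o + (193 + o)/(2*o)))
(46168 - 20684)*(-48211 + S(r)) = (46168 - 20684)*(-48211 + 2*(-99)/(193 - 99 + 2*(-99)**2)) = 25484*(-48211 + 2*(-99)/(193 - 99 + 2*9801)) = 25484*(-48211 + 2*(-99)/(193 - 99 + 19602)) = 25484*(-48211 + 2*(-99)/19696) = 25484*(-48211 + 2*(-99)*(1/19696)) = 25484*(-48211 - 99/9848) = 25484*(-474782027/9848) = -3024836294017/2462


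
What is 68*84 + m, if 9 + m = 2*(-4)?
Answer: 5695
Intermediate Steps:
m = -17 (m = -9 + 2*(-4) = -9 - 8 = -17)
68*84 + m = 68*84 - 17 = 5712 - 17 = 5695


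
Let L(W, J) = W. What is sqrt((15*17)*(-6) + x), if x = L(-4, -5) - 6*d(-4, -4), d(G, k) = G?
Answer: I*sqrt(1510) ≈ 38.859*I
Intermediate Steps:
x = 20 (x = -4 - 6*(-4) = -4 + 24 = 20)
sqrt((15*17)*(-6) + x) = sqrt((15*17)*(-6) + 20) = sqrt(255*(-6) + 20) = sqrt(-1530 + 20) = sqrt(-1510) = I*sqrt(1510)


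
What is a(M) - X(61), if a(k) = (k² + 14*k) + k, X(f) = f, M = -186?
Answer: 31745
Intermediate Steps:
a(k) = k² + 15*k
a(M) - X(61) = -186*(15 - 186) - 1*61 = -186*(-171) - 61 = 31806 - 61 = 31745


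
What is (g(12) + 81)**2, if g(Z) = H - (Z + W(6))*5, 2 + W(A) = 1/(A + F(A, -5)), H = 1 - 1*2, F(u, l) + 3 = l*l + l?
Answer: 469225/529 ≈ 887.00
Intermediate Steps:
F(u, l) = -3 + l + l**2 (F(u, l) = -3 + (l*l + l) = -3 + (l**2 + l) = -3 + (l + l**2) = -3 + l + l**2)
H = -1 (H = 1 - 2 = -1)
W(A) = -2 + 1/(17 + A) (W(A) = -2 + 1/(A + (-3 - 5 + (-5)**2)) = -2 + 1/(A + (-3 - 5 + 25)) = -2 + 1/(A + 17) = -2 + 1/(17 + A))
g(Z) = 202/23 - 5*Z (g(Z) = -1 - (Z + (-33 - 2*6)/(17 + 6))*5 = -1 - (Z + (-33 - 12)/23)*5 = -1 - (Z + (1/23)*(-45))*5 = -1 - (Z - 45/23)*5 = -1 - (-45/23 + Z)*5 = -1 - (-225/23 + 5*Z) = -1 + (225/23 - 5*Z) = 202/23 - 5*Z)
(g(12) + 81)**2 = ((202/23 - 5*12) + 81)**2 = ((202/23 - 60) + 81)**2 = (-1178/23 + 81)**2 = (685/23)**2 = 469225/529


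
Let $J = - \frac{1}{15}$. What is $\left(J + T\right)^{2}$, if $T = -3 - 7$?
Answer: $\frac{22801}{225} \approx 101.34$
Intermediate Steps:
$T = -10$
$J = - \frac{1}{15}$ ($J = \left(-1\right) \frac{1}{15} = - \frac{1}{15} \approx -0.066667$)
$\left(J + T\right)^{2} = \left(- \frac{1}{15} - 10\right)^{2} = \left(- \frac{151}{15}\right)^{2} = \frac{22801}{225}$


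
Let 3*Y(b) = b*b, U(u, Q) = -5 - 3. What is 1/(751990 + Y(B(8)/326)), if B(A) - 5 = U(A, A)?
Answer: 106276/79918489243 ≈ 1.3298e-6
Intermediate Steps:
U(u, Q) = -8
B(A) = -3 (B(A) = 5 - 8 = -3)
Y(b) = b**2/3 (Y(b) = (b*b)/3 = b**2/3)
1/(751990 + Y(B(8)/326)) = 1/(751990 + (-3/326)**2/3) = 1/(751990 + (1/3)*(9/106276)) = 1/(751990 + 3/106276) = 1/(79918489243/106276) = 106276/79918489243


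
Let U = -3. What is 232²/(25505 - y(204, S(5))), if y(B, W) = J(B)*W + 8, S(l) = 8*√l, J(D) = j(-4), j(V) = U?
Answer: 152483392/72232681 - 430592*√5/216698043 ≈ 2.1066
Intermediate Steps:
j(V) = -3
J(D) = -3
y(B, W) = 8 - 3*W (y(B, W) = -3*W + 8 = 8 - 3*W)
232²/(25505 - y(204, S(5))) = 232²/(25505 - (8 - 24*√5)) = 53824/(25505 - (8 - 24*√5)) = 53824/(25505 + (-8 + 24*√5)) = 53824/(25497 + 24*√5)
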